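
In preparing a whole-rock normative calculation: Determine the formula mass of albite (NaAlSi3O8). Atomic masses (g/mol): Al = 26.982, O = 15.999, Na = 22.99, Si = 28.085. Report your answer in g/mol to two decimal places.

262.22 g/mol

The formula mass is the sum 1(22.99) + 1(26.982) + 3(28.085) + 8(15.999).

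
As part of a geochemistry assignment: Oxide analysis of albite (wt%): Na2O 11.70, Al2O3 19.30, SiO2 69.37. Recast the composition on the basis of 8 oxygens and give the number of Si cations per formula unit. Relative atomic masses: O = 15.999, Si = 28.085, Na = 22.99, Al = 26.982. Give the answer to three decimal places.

3.013 Si apfu

Na2O: 11.70/61.979 = 0.18877 mol → 0.37754 mol Na, 0.18877 mol O.
Al2O3: 19.30/101.961 = 0.18929 mol → 0.37858 mol Al, 0.56787 mol O.
SiO2: 69.37/60.083 = 1.15457 mol → 1.15457 mol Si, 2.30914 mol O.
Total oxygen = 3.06578 mol. Normalization factor = 8/3.06578 = 2.60945.
Si per 8 O = 1.15457 × 2.60945 = 3.013.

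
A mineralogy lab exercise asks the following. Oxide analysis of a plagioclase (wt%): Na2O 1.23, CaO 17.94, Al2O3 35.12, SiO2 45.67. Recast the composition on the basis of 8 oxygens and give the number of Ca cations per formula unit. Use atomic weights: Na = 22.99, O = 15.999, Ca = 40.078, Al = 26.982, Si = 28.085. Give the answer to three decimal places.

0.885 Ca apfu

Na2O (M=61.979): mol = 0.01985; Na = 0.03970, O = 0.01985.
CaO (M=56.077): mol = 0.31992; Ca = 0.31992, O = 0.31992.
Al2O3 (M=101.961): mol = 0.34445; Al = 0.68890, O = 1.03335.
SiO2 (M=60.083): mol = 0.76012; Si = 0.76012, O = 1.52024.
ΣO = 2.89336; factor = 8/ΣO = 2.76495.
Ca apfu = 0.31992 × 2.76495 = 0.885.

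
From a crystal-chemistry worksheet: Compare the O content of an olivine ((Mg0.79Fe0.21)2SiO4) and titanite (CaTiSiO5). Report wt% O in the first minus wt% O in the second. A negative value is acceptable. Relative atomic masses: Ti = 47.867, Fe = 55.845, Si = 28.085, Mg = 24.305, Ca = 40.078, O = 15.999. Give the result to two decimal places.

0.76 percentage points

O in (Mg0.79Fe0.21)2SiO4: molar mass 153.938 g/mol; 4×15.999 = 63.996 g → 41.57 wt%.
O in CaTiSiO5: molar mass 196.025 g/mol; 5×15.999 = 79.995 g → 40.81 wt%.
Difference = 41.57 − 40.81 = 0.76 percentage points.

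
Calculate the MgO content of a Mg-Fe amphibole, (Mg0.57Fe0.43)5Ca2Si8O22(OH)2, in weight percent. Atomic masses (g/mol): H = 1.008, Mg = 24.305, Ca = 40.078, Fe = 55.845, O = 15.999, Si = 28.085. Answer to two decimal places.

Molar mass of (Mg0.57Fe0.43)5Ca2Si8O22(OH)2 = 2.85*24.305 + 2.15*55.845 + 2*40.078 + 8*28.085 + 24*15.999 + 2*1.008 = 880.164 g/mol.
Each formula unit contains 2.85 Mg, equivalent to 2.85/1 = 2.8500 mol MgO.
M(MgO) = 1×24.305 + 1×15.999 = 40.304 g/mol.
Mass of MgO per formula unit = 2.8500 × 40.304 = 114.866 g.
MgO wt% = 114.866 / 880.164 × 100 = 13.05%.

13.05 wt%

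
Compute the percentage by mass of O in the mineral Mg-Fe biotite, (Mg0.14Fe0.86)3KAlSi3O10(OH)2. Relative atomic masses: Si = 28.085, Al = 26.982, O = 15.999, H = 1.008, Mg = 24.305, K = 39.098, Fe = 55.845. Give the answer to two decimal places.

38.50 weight percent

Formula mass = 0.42·24.305 + 2.58·55.845 + 1·39.098 + 1·26.982 + 3·28.085 + 12·15.999 + 2·1.008 = 498.627 g/mol, of which 191.988 g is O.
So O makes up 191.988/498.627 = 0.3850 of the mass, i.e. 38.50%.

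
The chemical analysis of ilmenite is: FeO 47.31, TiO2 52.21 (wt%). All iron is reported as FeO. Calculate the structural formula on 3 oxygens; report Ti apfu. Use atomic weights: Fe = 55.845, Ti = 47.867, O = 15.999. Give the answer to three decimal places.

FeO: 47.31/71.844 = 0.65851 mol → 0.65851 mol Fe, 0.65851 mol O.
TiO2: 52.21/79.865 = 0.65373 mol → 0.65373 mol Ti, 1.30746 mol O.
Total oxygen = 1.96597 mol. Normalization factor = 3/1.96597 = 1.52596.
Ti per 3 O = 0.65373 × 1.52596 = 0.998.

0.998 Ti apfu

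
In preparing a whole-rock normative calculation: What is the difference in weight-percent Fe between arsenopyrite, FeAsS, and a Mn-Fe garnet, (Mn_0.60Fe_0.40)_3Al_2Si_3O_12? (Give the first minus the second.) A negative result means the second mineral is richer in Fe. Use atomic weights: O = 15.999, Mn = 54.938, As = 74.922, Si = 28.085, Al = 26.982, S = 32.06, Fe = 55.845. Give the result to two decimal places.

20.79 percentage points

M(FeAsS) = 162.827 g/mol, so wt% Fe = 55.845/162.827 × 100 = 34.30%.
M((Mn_0.60Fe_0.40)_3Al_2Si_3O_12) = 496.109 g/mol, so wt% Fe = 67.014/496.109 × 100 = 13.51%.
34.30 − 13.51 = 20.79 pp.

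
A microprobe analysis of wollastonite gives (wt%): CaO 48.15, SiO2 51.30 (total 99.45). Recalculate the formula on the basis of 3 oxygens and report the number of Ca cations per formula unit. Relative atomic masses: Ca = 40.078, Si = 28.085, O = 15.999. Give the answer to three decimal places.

1.004 Ca apfu

CaO: 48.15/56.077 = 0.85864 mol → 0.85864 mol Ca, 0.85864 mol O.
SiO2: 51.30/60.083 = 0.85382 mol → 0.85382 mol Si, 1.70764 mol O.
Total oxygen = 2.56628 mol. Normalization factor = 3/2.56628 = 1.16901.
Ca per 3 O = 0.85864 × 1.16901 = 1.004.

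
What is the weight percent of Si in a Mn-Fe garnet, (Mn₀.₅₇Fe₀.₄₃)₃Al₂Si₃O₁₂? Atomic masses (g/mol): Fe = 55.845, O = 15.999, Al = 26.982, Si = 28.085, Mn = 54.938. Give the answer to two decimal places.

16.98 weight percent

M((Mn₀.₅₇Fe₀.₄₃)₃Al₂Si₃O₁₂) = 496.191 g/mol.
Si contributes 3 × 28.085 = 84.255 g per mole.
84.255/496.191 = 0.1698 → 16.98%.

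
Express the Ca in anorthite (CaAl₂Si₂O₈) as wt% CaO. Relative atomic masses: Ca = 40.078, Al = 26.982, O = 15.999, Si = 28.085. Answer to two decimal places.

Molar mass of CaAl₂Si₂O₈ = 1*40.078 + 2*26.982 + 2*28.085 + 8*15.999 = 278.204 g/mol.
Each formula unit contains 1 Ca, equivalent to 1/1 = 1.0000 mol CaO.
M(CaO) = 1×40.078 + 1×15.999 = 56.077 g/mol.
Mass of CaO per formula unit = 1.0000 × 56.077 = 56.077 g.
CaO wt% = 56.077 / 278.204 × 100 = 20.16%.

20.16 wt%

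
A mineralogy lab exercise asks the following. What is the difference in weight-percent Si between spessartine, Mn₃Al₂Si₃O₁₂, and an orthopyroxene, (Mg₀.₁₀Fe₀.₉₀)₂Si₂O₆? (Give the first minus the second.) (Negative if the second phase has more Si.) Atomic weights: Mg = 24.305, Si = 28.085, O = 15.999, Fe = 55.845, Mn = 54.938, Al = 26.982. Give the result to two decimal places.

-4.79 percentage points

First mineral: 84.255 g Si in 495.021 g formula = 17.02 wt% Si.
Second mineral: 56.170 g Si in 257.546 g formula = 21.81 wt% Si.
17.02% − 21.81% gives a difference of -4.79 percentage points.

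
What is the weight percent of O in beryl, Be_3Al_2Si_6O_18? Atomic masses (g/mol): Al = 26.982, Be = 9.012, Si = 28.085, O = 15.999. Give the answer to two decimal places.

Molar mass of Be_3Al_2Si_6O_18: 3·9.012 + 2·26.982 + 6·28.085 + 18·15.999 = 537.492 g/mol.
Mass of O per formula unit: 18 × 15.999 = 287.982 g.
Weight fraction O = 287.982 / 537.492 = 0.5358.

53.58 mass %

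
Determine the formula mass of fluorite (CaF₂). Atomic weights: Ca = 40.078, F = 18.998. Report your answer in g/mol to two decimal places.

Ca: 1 × 40.078 = 40.0780
F: 2 × 18.998 = 37.9960
Summing the contributions gives the formula mass.

78.07 g/mol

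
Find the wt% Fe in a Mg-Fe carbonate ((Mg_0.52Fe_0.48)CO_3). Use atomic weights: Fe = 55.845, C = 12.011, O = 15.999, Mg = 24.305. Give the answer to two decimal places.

Molar mass of (Mg_0.52Fe_0.48)CO_3: 0.52*24.305 + 0.48*55.845 + 1*12.011 + 3*15.999 = 99.452 g/mol.
Mass of Fe per formula unit: 0.48 × 55.845 = 26.806 g.
Weight fraction Fe = 26.806 / 99.452 = 0.2695.

26.95 mass %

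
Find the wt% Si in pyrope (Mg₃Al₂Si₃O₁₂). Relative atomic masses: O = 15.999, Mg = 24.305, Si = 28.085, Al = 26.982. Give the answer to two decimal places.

Formula mass = 3*24.305 + 2*26.982 + 3*28.085 + 12*15.999 = 403.122 g/mol, of which 84.255 g is Si.
So Si makes up 84.255/403.122 = 0.2090 of the mass, i.e. 20.90%.

20.90 weight percent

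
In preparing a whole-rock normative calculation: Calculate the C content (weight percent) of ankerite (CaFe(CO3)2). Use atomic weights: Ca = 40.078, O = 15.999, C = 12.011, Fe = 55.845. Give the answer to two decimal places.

11.12 weight percent

M(CaFe(CO3)2) = 215.939 g/mol.
C contributes 2 × 12.011 = 24.022 g per mole.
24.022/215.939 = 0.1112 → 11.12%.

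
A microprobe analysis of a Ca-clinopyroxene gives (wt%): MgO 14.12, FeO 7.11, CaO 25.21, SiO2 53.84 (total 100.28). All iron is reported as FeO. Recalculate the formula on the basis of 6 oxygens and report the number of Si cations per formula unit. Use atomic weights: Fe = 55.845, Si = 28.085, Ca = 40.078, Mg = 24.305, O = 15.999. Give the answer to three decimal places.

MgO (M=40.304): mol = 0.35034; Mg = 0.35034, O = 0.35034.
FeO (M=71.844): mol = 0.09896; Fe = 0.09896, O = 0.09896.
CaO (M=56.077): mol = 0.44956; Ca = 0.44956, O = 0.44956.
SiO2 (M=60.083): mol = 0.89609; Si = 0.89609, O = 1.79218.
ΣO = 2.69104; factor = 6/ΣO = 2.22962.
Si apfu = 0.89609 × 2.22962 = 1.998.

1.998 Si apfu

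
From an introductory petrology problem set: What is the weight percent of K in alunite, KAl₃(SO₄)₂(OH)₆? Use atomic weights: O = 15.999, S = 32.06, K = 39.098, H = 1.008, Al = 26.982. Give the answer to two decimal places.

Molar mass of KAl₃(SO₄)₂(OH)₆: 1*39.098 + 3*26.982 + 2*32.06 + 14*15.999 + 6*1.008 = 414.198 g/mol.
Mass of K per formula unit: 1 × 39.098 = 39.098 g.
Weight fraction K = 39.098 / 414.198 = 0.0944.

9.44 weight percent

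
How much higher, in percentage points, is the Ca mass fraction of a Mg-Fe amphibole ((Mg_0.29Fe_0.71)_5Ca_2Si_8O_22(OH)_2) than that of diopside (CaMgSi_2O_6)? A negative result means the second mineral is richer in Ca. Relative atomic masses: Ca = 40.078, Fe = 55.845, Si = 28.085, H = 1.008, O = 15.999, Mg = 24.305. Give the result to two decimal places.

First mineral: 80.156 g Ca in 924.320 g formula = 8.67 wt% Ca.
Second mineral: 40.078 g Ca in 216.547 g formula = 18.51 wt% Ca.
8.67% − 18.51% gives a difference of -9.84 percentage points.

-9.84 percentage points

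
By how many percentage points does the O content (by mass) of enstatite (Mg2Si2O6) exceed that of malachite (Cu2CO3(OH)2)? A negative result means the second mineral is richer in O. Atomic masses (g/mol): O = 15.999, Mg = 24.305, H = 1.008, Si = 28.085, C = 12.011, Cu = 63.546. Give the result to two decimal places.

11.63 percentage points

First mineral: 95.994 g O in 200.774 g formula = 47.81 wt% O.
Second mineral: 79.995 g O in 221.114 g formula = 36.18 wt% O.
47.81% − 36.18% gives a difference of 11.63 percentage points.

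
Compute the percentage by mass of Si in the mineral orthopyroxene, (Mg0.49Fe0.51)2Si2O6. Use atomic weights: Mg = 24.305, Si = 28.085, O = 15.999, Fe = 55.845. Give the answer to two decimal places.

Formula mass = 0.98×24.305 + 1.02×55.845 + 2×28.085 + 6×15.999 = 232.945 g/mol, of which 56.170 g is Si.
So Si makes up 56.170/232.945 = 0.2411 of the mass, i.e. 24.11%.

24.11 weight percent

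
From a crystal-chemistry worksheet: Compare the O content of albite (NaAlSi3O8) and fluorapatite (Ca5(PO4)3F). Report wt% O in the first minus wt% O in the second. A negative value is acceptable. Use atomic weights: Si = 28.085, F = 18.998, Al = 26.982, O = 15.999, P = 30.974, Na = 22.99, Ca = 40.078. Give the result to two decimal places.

M(NaAlSi3O8) = 262.219 g/mol, so wt% O = 127.992/262.219 × 100 = 48.81%.
M(Ca5(PO4)3F) = 504.298 g/mol, so wt% O = 191.988/504.298 × 100 = 38.07%.
48.81 − 38.07 = 10.74 pp.

10.74 percentage points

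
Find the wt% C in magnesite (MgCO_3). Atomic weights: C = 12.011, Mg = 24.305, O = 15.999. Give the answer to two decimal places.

14.25 wt%

Formula mass = 1·24.305 + 1·12.011 + 3·15.999 = 84.313 g/mol, of which 12.011 g is C.
So C makes up 12.011/84.313 = 0.1425 of the mass, i.e. 14.25%.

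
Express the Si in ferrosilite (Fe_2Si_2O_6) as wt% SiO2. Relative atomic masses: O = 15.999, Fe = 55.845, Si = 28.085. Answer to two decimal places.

45.54 wt%

M(Fe_2Si_2O_6) = 263.854 g/mol; M(SiO2) = 60.083 g/mol.
Moles SiO2 per formula unit = 2 Si ÷ 1 = 2.0000.
SiO2 fraction = (2.0000 × 60.083) / 263.854 = 120.166/263.854 = 0.4554.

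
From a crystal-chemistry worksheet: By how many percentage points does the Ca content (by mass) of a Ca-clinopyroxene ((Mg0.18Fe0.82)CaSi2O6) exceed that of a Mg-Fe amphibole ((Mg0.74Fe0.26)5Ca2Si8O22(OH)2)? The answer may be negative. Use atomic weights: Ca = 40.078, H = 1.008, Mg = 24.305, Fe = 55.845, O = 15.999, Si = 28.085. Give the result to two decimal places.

Ca in (Mg0.18Fe0.82)CaSi2O6: molar mass 242.410 g/mol; 1×40.078 = 40.078 g → 16.53 wt%.
Ca in (Mg0.74Fe0.26)5Ca2Si8O22(OH)2: molar mass 853.355 g/mol; 2×40.078 = 80.156 g → 9.39 wt%.
Difference = 16.53 − 9.39 = 7.14 percentage points.

7.14 percentage points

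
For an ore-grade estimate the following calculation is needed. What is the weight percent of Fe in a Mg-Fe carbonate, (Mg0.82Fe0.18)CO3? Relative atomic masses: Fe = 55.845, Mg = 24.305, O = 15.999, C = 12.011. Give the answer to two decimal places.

M((Mg0.82Fe0.18)CO3) = 89.990 g/mol.
Fe contributes 0.18 × 55.845 = 10.052 g per mole.
10.052/89.990 = 0.1117 → 11.17%.

11.17 mass %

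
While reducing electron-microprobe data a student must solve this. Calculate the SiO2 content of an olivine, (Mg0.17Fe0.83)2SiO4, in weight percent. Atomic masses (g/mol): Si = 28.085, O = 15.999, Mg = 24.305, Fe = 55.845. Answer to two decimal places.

Formula mass = 193.047 g/mol.
1 Si → 1.0000 mol SiO2 per formula unit; M(SiO2) = 60.083, so SiO2 mass = 60.083 g.
60.083/193.047 × 100 = 31.12 wt%.

31.12 wt%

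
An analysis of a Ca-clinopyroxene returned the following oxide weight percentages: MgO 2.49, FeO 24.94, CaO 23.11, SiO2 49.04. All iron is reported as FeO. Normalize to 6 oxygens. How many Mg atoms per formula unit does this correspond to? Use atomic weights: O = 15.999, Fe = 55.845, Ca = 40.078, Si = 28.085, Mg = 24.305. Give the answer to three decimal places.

MgO (M=40.304): mol = 0.06178; Mg = 0.06178, O = 0.06178.
FeO (M=71.844): mol = 0.34714; Fe = 0.34714, O = 0.34714.
CaO (M=56.077): mol = 0.41211; Ca = 0.41211, O = 0.41211.
SiO2 (M=60.083): mol = 0.81620; Si = 0.81620, O = 1.63240.
ΣO = 2.45343; factor = 6/ΣO = 2.44556.
Mg apfu = 0.06178 × 2.44556 = 0.151.

0.151 Mg apfu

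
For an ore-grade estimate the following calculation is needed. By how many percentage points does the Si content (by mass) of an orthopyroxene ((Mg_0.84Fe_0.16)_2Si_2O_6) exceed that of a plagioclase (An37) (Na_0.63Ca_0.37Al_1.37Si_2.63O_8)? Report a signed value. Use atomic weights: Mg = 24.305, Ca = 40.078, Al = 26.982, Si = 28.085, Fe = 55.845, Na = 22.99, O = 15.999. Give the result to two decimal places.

First mineral: 56.170 g Si in 210.867 g formula = 26.64 wt% Si.
Second mineral: 73.864 g Si in 268.133 g formula = 27.55 wt% Si.
26.64% − 27.55% gives a difference of -0.91 percentage points.

-0.91 percentage points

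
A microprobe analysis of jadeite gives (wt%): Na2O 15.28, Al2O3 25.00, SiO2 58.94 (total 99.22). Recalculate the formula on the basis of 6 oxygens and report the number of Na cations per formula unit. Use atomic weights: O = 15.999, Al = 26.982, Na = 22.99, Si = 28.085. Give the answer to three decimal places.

Na2O (M=61.979): mol = 0.24654; Na = 0.49308, O = 0.24654.
Al2O3 (M=101.961): mol = 0.24519; Al = 0.49038, O = 0.73557.
SiO2 (M=60.083): mol = 0.98098; Si = 0.98098, O = 1.96196.
ΣO = 2.94407; factor = 6/ΣO = 2.03800.
Na apfu = 0.49308 × 2.03800 = 1.005.

1.005 Na apfu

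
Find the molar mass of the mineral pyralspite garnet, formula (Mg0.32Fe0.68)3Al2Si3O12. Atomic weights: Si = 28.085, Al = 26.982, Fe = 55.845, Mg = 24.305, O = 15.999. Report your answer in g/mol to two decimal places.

Mg: 0.96 × 24.305 = 23.3328
Fe: 2.04 × 55.845 = 113.9238
Al: 2 × 26.982 = 53.9640
Si: 3 × 28.085 = 84.2550
O: 12 × 15.999 = 191.9880
Summing the contributions gives the formula mass.

467.46 g/mol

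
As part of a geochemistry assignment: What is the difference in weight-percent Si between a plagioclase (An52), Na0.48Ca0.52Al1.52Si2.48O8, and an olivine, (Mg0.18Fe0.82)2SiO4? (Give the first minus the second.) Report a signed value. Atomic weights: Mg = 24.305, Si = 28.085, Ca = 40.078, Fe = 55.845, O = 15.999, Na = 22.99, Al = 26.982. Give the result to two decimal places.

M(Na0.48Ca0.52Al1.52Si2.48O8) = 270.531 g/mol, so wt% Si = 69.651/270.531 × 100 = 25.75%.
M((Mg0.18Fe0.82)2SiO4) = 192.417 g/mol, so wt% Si = 28.085/192.417 × 100 = 14.60%.
25.75 − 14.60 = 11.15 pp.

11.15 percentage points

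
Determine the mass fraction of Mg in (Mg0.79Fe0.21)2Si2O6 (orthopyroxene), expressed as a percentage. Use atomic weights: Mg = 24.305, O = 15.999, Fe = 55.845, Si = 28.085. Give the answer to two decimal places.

Molar mass of (Mg0.79Fe0.21)2Si2O6: 1.58*24.305 + 0.42*55.845 + 2*28.085 + 6*15.999 = 214.021 g/mol.
Mass of Mg per formula unit: 1.58 × 24.305 = 38.402 g.
Weight fraction Mg = 38.402 / 214.021 = 0.1794.

17.94 mass %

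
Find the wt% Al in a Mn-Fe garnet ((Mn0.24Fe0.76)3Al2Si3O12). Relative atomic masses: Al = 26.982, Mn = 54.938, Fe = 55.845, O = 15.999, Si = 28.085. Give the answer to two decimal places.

M((Mn0.24Fe0.76)3Al2Si3O12) = 497.089 g/mol.
Al contributes 2 × 26.982 = 53.964 g per mole.
53.964/497.089 = 0.1086 → 10.86%.

10.86 wt%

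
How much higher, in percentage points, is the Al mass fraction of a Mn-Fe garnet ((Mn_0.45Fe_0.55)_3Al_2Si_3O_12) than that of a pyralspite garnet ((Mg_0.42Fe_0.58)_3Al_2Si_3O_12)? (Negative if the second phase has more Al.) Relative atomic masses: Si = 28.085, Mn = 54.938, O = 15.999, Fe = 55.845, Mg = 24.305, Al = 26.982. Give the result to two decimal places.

M((Mn_0.45Fe_0.55)_3Al_2Si_3O_12) = 496.518 g/mol, so wt% Al = 53.964/496.518 × 100 = 10.87%.
M((Mg_0.42Fe_0.58)_3Al_2Si_3O_12) = 458.002 g/mol, so wt% Al = 53.964/458.002 × 100 = 11.78%.
10.87 − 11.78 = -0.91 pp.

-0.91 percentage points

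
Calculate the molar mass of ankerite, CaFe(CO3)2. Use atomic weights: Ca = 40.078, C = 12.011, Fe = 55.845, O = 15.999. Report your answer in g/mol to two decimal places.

215.94 g/mol

M = 1(40.078) + 1(55.845) + 2(12.011) + 6(15.999)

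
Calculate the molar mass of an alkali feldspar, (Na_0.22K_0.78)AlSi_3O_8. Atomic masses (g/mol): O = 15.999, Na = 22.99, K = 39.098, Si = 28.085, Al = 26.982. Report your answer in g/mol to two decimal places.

Na: 0.22 × 22.99 = 5.0578
K: 0.78 × 39.098 = 30.4964
Al: 1 × 26.982 = 26.9820
Si: 3 × 28.085 = 84.2550
O: 8 × 15.999 = 127.9920
Summing the contributions gives the formula mass.

274.78 g/mol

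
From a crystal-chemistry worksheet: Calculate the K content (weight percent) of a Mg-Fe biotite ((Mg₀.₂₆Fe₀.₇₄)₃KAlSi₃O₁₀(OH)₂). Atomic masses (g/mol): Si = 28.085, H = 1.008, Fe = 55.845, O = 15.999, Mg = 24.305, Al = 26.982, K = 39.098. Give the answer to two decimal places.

8.02 weight percent

M((Mg₀.₂₆Fe₀.₇₄)₃KAlSi₃O₁₀(OH)₂) = 487.273 g/mol.
K contributes 1 × 39.098 = 39.098 g per mole.
39.098/487.273 = 0.0802 → 8.02%.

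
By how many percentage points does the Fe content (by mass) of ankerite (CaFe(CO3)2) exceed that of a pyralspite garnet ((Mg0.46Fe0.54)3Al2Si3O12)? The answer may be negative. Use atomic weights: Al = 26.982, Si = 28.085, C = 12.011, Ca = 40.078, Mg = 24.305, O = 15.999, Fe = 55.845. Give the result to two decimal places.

Fe in CaFe(CO3)2: molar mass 215.939 g/mol; 1×55.845 = 55.845 g → 25.86 wt%.
Fe in (Mg0.46Fe0.54)3Al2Si3O12: molar mass 454.217 g/mol; 1.62×55.845 = 90.469 g → 19.92 wt%.
Difference = 25.86 − 19.92 = 5.94 percentage points.

5.94 percentage points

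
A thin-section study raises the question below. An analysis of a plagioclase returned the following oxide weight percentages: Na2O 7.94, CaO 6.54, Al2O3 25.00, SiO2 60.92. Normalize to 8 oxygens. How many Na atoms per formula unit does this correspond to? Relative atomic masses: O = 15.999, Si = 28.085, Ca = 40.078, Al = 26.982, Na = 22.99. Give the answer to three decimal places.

Na2O: 7.94/61.979 = 0.12811 mol → 0.25622 mol Na, 0.12811 mol O.
CaO: 6.54/56.077 = 0.11663 mol → 0.11663 mol Ca, 0.11663 mol O.
Al2O3: 25.00/101.961 = 0.24519 mol → 0.49038 mol Al, 0.73557 mol O.
SiO2: 60.92/60.083 = 1.01393 mol → 1.01393 mol Si, 2.02786 mol O.
Total oxygen = 3.00817 mol. Normalization factor = 8/3.00817 = 2.65942.
Na per 8 O = 0.25622 × 2.65942 = 0.681.

0.681 Na apfu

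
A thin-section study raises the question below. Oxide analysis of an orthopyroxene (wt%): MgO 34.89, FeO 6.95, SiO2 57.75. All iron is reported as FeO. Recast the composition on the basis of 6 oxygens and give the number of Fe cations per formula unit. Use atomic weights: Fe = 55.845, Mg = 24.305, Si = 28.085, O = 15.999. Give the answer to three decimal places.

34.89 wt% MgO ÷ 40.304 g/mol = 0.86567 mol, giving 0.86567 Mg and 0.86567 O.
6.95 wt% FeO ÷ 71.844 g/mol = 0.09674 mol, giving 0.09674 Fe and 0.09674 O.
57.75 wt% SiO2 ÷ 60.083 g/mol = 0.96117 mol, giving 0.96117 Si and 1.92234 O.
Oxygen sums to 2.88475; scaling by 6/2.88475 = 2.07990 puts the formula on 6 O.
Fe: 0.09674 × 2.07990 = 0.201 atoms per formula unit.

0.201 Fe apfu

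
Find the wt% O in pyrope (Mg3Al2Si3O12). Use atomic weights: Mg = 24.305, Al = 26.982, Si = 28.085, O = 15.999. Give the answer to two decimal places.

47.63 wt%

Formula mass = 3*24.305 + 2*26.982 + 3*28.085 + 12*15.999 = 403.122 g/mol, of which 191.988 g is O.
So O makes up 191.988/403.122 = 0.4763 of the mass, i.e. 47.63%.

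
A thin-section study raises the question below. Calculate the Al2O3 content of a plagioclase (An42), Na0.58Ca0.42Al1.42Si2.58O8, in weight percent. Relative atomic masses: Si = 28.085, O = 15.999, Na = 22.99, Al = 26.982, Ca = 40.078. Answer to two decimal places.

26.92 wt%

M(Na0.58Ca0.42Al1.42Si2.58O8) = 268.933 g/mol; M(Al2O3) = 101.961 g/mol.
Moles Al2O3 per formula unit = 1.42 Al ÷ 2 = 0.7100.
Al2O3 fraction = (0.7100 × 101.961) / 268.933 = 72.392/268.933 = 0.2692.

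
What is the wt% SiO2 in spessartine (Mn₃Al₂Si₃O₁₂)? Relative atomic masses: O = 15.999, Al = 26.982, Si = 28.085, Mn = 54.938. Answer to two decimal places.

36.41 wt%

Formula mass = 495.021 g/mol.
3 Si → 3.0000 mol SiO2 per formula unit; M(SiO2) = 60.083, so SiO2 mass = 180.249 g.
180.249/495.021 × 100 = 36.41 wt%.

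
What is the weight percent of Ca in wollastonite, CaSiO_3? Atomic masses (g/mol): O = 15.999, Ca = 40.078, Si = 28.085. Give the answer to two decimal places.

Formula mass = 1×40.078 + 1×28.085 + 3×15.999 = 116.160 g/mol, of which 40.078 g is Ca.
So Ca makes up 40.078/116.160 = 0.3450 of the mass, i.e. 34.50%.

34.50 weight percent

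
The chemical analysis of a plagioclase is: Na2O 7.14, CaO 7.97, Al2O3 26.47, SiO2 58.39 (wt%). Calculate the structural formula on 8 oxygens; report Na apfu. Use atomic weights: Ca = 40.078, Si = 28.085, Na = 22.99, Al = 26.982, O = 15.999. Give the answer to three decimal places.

0.619 Na apfu

Na2O: 7.14/61.979 = 0.11520 mol → 0.23040 mol Na, 0.11520 mol O.
CaO: 7.97/56.077 = 0.14213 mol → 0.14213 mol Ca, 0.14213 mol O.
Al2O3: 26.47/101.961 = 0.25961 mol → 0.51922 mol Al, 0.77883 mol O.
SiO2: 58.39/60.083 = 0.97182 mol → 0.97182 mol Si, 1.94364 mol O.
Total oxygen = 2.97980 mol. Normalization factor = 8/2.97980 = 2.68474.
Na per 8 O = 0.23040 × 2.68474 = 0.619.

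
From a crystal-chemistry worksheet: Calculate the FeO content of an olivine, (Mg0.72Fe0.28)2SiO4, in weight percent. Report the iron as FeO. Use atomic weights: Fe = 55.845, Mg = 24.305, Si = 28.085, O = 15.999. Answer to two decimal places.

Molar mass of (Mg0.72Fe0.28)2SiO4 = 1.44×24.305 + 0.56×55.845 + 1×28.085 + 4×15.999 = 158.353 g/mol.
Each formula unit contains 0.56 Fe, equivalent to 0.56/1 = 0.5600 mol FeO.
M(FeO) = 1×55.845 + 1×15.999 = 71.844 g/mol.
Mass of FeO per formula unit = 0.5600 × 71.844 = 40.233 g.
FeO wt% = 40.233 / 158.353 × 100 = 25.41%.

25.41 wt%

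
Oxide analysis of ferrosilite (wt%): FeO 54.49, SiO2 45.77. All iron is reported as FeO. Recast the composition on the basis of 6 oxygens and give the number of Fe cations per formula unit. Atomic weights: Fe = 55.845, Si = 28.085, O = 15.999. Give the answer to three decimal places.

1.994 Fe apfu

FeO: 54.49/71.844 = 0.75845 mol → 0.75845 mol Fe, 0.75845 mol O.
SiO2: 45.77/60.083 = 0.76178 mol → 0.76178 mol Si, 1.52356 mol O.
Total oxygen = 2.28201 mol. Normalization factor = 6/2.28201 = 2.62926.
Fe per 6 O = 0.75845 × 2.62926 = 1.994.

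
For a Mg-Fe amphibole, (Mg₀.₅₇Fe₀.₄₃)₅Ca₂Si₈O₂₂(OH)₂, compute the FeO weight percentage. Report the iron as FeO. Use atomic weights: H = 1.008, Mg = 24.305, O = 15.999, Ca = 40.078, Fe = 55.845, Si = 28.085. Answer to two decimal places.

17.55 wt%

Molar mass of (Mg₀.₅₇Fe₀.₄₃)₅Ca₂Si₈O₂₂(OH)₂ = 2.85*24.305 + 2.15*55.845 + 2*40.078 + 8*28.085 + 24*15.999 + 2*1.008 = 880.164 g/mol.
Each formula unit contains 2.15 Fe, equivalent to 2.15/1 = 2.1500 mol FeO.
M(FeO) = 1×55.845 + 1×15.999 = 71.844 g/mol.
Mass of FeO per formula unit = 2.1500 × 71.844 = 154.465 g.
FeO wt% = 154.465 / 880.164 × 100 = 17.55%.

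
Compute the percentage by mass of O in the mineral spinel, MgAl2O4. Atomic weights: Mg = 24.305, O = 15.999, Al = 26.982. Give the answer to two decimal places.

M(MgAl2O4) = 142.265 g/mol.
O contributes 4 × 15.999 = 63.996 g per mole.
63.996/142.265 = 0.4498 → 44.98%.

44.98 wt%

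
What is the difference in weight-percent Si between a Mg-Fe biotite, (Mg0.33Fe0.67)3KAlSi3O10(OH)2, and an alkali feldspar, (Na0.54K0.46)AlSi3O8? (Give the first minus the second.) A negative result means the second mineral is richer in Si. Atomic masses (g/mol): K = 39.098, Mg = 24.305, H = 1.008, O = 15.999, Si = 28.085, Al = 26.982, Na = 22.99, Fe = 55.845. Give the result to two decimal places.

M((Mg0.33Fe0.67)3KAlSi3O10(OH)2) = 480.649 g/mol, so wt% Si = 84.255/480.649 × 100 = 17.53%.
M((Na0.54K0.46)AlSi3O8) = 269.629 g/mol, so wt% Si = 84.255/269.629 × 100 = 31.25%.
17.53 − 31.25 = -13.72 pp.

-13.72 percentage points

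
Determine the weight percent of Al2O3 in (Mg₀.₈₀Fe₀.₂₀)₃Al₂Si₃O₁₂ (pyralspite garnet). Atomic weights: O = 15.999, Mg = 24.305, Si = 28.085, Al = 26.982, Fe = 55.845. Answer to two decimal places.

24.16 wt%

Molar mass of (Mg₀.₈₀Fe₀.₂₀)₃Al₂Si₃O₁₂ = 2.40*24.305 + 0.60*55.845 + 2*26.982 + 3*28.085 + 12*15.999 = 422.046 g/mol.
Each formula unit contains 2 Al, equivalent to 2/2 = 1.0000 mol Al2O3.
M(Al2O3) = 2×26.982 + 3×15.999 = 101.961 g/mol.
Mass of Al2O3 per formula unit = 1.0000 × 101.961 = 101.961 g.
Al2O3 wt% = 101.961 / 422.046 × 100 = 24.16%.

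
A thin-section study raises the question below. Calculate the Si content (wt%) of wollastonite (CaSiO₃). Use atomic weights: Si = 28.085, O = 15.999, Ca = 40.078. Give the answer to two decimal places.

Formula mass = 1*40.078 + 1*28.085 + 3*15.999 = 116.160 g/mol, of which 28.085 g is Si.
So Si makes up 28.085/116.160 = 0.2418 of the mass, i.e. 24.18%.

24.18 wt%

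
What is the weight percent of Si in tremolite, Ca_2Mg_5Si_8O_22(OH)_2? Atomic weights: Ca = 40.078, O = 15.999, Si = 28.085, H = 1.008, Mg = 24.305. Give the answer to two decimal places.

Molar mass of Ca_2Mg_5Si_8O_22(OH)_2: 2×40.078 + 5×24.305 + 8×28.085 + 24×15.999 + 2×1.008 = 812.353 g/mol.
Mass of Si per formula unit: 8 × 28.085 = 224.680 g.
Weight fraction Si = 224.680 / 812.353 = 0.2766.

27.66 mass %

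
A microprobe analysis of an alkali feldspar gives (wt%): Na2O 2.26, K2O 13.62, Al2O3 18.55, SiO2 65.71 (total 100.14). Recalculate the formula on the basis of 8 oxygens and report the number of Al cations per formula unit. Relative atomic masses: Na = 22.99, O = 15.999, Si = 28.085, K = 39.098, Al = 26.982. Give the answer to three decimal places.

0.999 Al apfu

2.26 wt% Na2O ÷ 61.979 g/mol = 0.03646 mol, giving 0.07292 Na and 0.03646 O.
13.62 wt% K2O ÷ 94.195 g/mol = 0.14459 mol, giving 0.28918 K and 0.14459 O.
18.55 wt% Al2O3 ÷ 101.961 g/mol = 0.18193 mol, giving 0.36386 Al and 0.54579 O.
65.71 wt% SiO2 ÷ 60.083 g/mol = 1.09365 mol, giving 1.09365 Si and 2.18730 O.
Oxygen sums to 2.91414; scaling by 8/2.91414 = 2.74524 puts the formula on 8 O.
Al: 0.36386 × 2.74524 = 0.999 atoms per formula unit.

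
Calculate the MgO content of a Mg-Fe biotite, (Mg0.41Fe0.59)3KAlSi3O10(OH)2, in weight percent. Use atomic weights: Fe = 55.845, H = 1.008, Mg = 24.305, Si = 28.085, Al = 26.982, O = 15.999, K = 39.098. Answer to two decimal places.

10.48 wt%

Formula mass = 473.080 g/mol.
1.23 Mg → 1.2300 mol MgO per formula unit; M(MgO) = 40.304, so MgO mass = 49.574 g.
49.574/473.080 × 100 = 10.48 wt%.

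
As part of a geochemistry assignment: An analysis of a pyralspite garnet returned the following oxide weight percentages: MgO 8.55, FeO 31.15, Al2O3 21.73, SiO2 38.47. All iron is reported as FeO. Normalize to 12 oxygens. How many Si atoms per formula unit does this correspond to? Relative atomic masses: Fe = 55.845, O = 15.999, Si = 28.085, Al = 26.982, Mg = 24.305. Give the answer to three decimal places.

MgO: 8.55/40.304 = 0.21214 mol → 0.21214 mol Mg, 0.21214 mol O.
FeO: 31.15/71.844 = 0.43358 mol → 0.43358 mol Fe, 0.43358 mol O.
Al2O3: 21.73/101.961 = 0.21312 mol → 0.42624 mol Al, 0.63936 mol O.
SiO2: 38.47/60.083 = 0.64028 mol → 0.64028 mol Si, 1.28056 mol O.
Total oxygen = 2.56564 mol. Normalization factor = 12/2.56564 = 4.67720.
Si per 12 O = 0.64028 × 4.67720 = 2.995.

2.995 Si apfu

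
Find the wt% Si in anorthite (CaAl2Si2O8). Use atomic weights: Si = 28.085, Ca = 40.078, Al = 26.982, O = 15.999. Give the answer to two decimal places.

Molar mass of CaAl2Si2O8: 1·40.078 + 2·26.982 + 2·28.085 + 8·15.999 = 278.204 g/mol.
Mass of Si per formula unit: 2 × 28.085 = 56.170 g.
Weight fraction Si = 56.170 / 278.204 = 0.2019.

20.19 weight percent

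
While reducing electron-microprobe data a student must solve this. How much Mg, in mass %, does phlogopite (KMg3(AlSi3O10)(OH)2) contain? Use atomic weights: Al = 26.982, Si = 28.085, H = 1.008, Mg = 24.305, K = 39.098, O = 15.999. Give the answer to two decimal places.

17.47 mass %

Molar mass of KMg3(AlSi3O10)(OH)2: 1×39.098 + 3×24.305 + 1×26.982 + 3×28.085 + 12×15.999 + 2×1.008 = 417.254 g/mol.
Mass of Mg per formula unit: 3 × 24.305 = 72.915 g.
Weight fraction Mg = 72.915 / 417.254 = 0.1747.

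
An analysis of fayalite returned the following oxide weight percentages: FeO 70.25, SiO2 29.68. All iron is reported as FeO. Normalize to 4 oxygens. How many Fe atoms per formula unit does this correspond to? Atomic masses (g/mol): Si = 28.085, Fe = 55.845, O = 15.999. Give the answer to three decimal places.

FeO: 70.25/71.844 = 0.97781 mol → 0.97781 mol Fe, 0.97781 mol O.
SiO2: 29.68/60.083 = 0.49398 mol → 0.49398 mol Si, 0.98796 mol O.
Total oxygen = 1.96577 mol. Normalization factor = 4/1.96577 = 2.03483.
Fe per 4 O = 0.97781 × 2.03483 = 1.990.

1.990 Fe apfu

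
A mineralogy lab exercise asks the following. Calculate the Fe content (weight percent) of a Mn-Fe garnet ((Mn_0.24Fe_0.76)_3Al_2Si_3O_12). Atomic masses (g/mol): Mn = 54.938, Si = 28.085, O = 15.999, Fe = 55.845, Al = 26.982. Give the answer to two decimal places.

25.61 weight percent

Molar mass of (Mn_0.24Fe_0.76)_3Al_2Si_3O_12: 0.72*54.938 + 2.28*55.845 + 2*26.982 + 3*28.085 + 12*15.999 = 497.089 g/mol.
Mass of Fe per formula unit: 2.28 × 55.845 = 127.327 g.
Weight fraction Fe = 127.327 / 497.089 = 0.2561.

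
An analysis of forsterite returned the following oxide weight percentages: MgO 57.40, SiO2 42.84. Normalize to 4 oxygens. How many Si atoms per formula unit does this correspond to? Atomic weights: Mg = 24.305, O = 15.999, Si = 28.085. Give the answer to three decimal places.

MgO: 57.40/40.304 = 1.42418 mol → 1.42418 mol Mg, 1.42418 mol O.
SiO2: 42.84/60.083 = 0.71301 mol → 0.71301 mol Si, 1.42602 mol O.
Total oxygen = 2.85020 mol. Normalization factor = 4/2.85020 = 1.40341.
Si per 4 O = 0.71301 × 1.40341 = 1.001.

1.001 Si apfu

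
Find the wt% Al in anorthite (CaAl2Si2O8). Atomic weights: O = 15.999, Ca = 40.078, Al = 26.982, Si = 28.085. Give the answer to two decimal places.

Molar mass of CaAl2Si2O8: 1*40.078 + 2*26.982 + 2*28.085 + 8*15.999 = 278.204 g/mol.
Mass of Al per formula unit: 2 × 26.982 = 53.964 g.
Weight fraction Al = 53.964 / 278.204 = 0.1940.

19.40 wt%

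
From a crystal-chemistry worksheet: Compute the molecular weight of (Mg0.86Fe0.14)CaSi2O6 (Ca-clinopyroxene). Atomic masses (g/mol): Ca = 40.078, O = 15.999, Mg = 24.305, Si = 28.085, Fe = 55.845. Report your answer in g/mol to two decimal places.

220.96 g/mol

Mg: 0.86 × 24.305 = 20.9023
Fe: 0.14 × 55.845 = 7.8183
Ca: 1 × 40.078 = 40.0780
Si: 2 × 28.085 = 56.1700
O: 6 × 15.999 = 95.9940
Summing the contributions gives the formula mass.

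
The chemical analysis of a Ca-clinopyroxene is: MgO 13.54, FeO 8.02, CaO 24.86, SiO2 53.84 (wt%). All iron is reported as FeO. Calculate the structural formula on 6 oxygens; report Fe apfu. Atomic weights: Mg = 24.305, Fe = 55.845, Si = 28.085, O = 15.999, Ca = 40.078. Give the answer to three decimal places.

MgO (M=40.304): mol = 0.33595; Mg = 0.33595, O = 0.33595.
FeO (M=71.844): mol = 0.11163; Fe = 0.11163, O = 0.11163.
CaO (M=56.077): mol = 0.44332; Ca = 0.44332, O = 0.44332.
SiO2 (M=60.083): mol = 0.89609; Si = 0.89609, O = 1.79218.
ΣO = 2.68308; factor = 6/ΣO = 2.23624.
Fe apfu = 0.11163 × 2.23624 = 0.250.

0.250 Fe apfu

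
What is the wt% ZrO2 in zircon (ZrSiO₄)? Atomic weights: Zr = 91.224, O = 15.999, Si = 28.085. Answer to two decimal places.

M(ZrSiO₄) = 183.305 g/mol; M(ZrO2) = 123.222 g/mol.
Moles ZrO2 per formula unit = 1 Zr ÷ 1 = 1.0000.
ZrO2 fraction = (1.0000 × 123.222) / 183.305 = 123.222/183.305 = 0.6722.

67.22 wt%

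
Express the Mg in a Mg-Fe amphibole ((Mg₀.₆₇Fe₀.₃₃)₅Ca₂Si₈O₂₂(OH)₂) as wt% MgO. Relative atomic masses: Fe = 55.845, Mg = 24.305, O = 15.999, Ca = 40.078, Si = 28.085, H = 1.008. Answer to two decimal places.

Formula mass = 864.394 g/mol.
3.35 Mg → 3.3500 mol MgO per formula unit; M(MgO) = 40.304, so MgO mass = 135.018 g.
135.018/864.394 × 100 = 15.62 wt%.

15.62 wt%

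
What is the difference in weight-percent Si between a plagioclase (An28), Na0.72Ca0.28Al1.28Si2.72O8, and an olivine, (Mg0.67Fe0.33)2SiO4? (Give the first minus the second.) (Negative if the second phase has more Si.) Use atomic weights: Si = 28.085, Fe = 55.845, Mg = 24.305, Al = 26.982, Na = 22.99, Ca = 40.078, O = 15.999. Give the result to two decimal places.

11.25 percentage points

M(Na0.72Ca0.28Al1.28Si2.72O8) = 266.695 g/mol, so wt% Si = 76.391/266.695 × 100 = 28.64%.
M((Mg0.67Fe0.33)2SiO4) = 161.507 g/mol, so wt% Si = 28.085/161.507 × 100 = 17.39%.
28.64 − 17.39 = 11.25 pp.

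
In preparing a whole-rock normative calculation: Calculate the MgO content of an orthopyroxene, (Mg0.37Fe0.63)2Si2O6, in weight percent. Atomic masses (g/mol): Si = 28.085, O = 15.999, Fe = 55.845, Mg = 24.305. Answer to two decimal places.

12.40 wt%

M((Mg0.37Fe0.63)2Si2O6) = 240.514 g/mol; M(MgO) = 40.304 g/mol.
Moles MgO per formula unit = 0.74 Mg ÷ 1 = 0.7400.
MgO fraction = (0.7400 × 40.304) / 240.514 = 29.825/240.514 = 0.1240.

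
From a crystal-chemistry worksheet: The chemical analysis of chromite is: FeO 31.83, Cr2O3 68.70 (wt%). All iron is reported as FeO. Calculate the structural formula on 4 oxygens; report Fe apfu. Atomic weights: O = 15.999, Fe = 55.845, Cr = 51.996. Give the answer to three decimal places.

FeO (M=71.844): mol = 0.44304; Fe = 0.44304, O = 0.44304.
Cr2O3 (M=151.989): mol = 0.45201; Cr = 0.90402, O = 1.35603.
ΣO = 1.79907; factor = 4/ΣO = 2.22337.
Fe apfu = 0.44304 × 2.22337 = 0.985.

0.985 Fe apfu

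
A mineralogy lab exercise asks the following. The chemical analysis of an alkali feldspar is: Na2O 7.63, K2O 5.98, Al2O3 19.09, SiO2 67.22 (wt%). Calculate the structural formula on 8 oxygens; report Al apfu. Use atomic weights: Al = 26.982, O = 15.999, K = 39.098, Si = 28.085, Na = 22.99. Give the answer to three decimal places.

Na2O (M=61.979): mol = 0.12311; Na = 0.24622, O = 0.12311.
K2O (M=94.195): mol = 0.06349; K = 0.12698, O = 0.06349.
Al2O3 (M=101.961): mol = 0.18723; Al = 0.37446, O = 0.56169.
SiO2 (M=60.083): mol = 1.11879; Si = 1.11879, O = 2.23758.
ΣO = 2.98587; factor = 8/ΣO = 2.67929.
Al apfu = 0.37446 × 2.67929 = 1.003.

1.003 Al apfu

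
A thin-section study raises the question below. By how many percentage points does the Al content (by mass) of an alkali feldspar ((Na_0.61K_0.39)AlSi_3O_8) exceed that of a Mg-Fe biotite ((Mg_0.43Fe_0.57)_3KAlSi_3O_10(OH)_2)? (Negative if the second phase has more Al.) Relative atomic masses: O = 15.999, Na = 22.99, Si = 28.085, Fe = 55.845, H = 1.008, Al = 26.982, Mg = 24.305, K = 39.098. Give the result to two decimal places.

4.32 percentage points

Al in (Na_0.61K_0.39)AlSi_3O_8: molar mass 268.501 g/mol; 1×26.982 = 26.982 g → 10.05 wt%.
Al in (Mg_0.43Fe_0.57)_3KAlSi_3O_10(OH)_2: molar mass 471.187 g/mol; 1×26.982 = 26.982 g → 5.73 wt%.
Difference = 10.05 − 5.73 = 4.32 percentage points.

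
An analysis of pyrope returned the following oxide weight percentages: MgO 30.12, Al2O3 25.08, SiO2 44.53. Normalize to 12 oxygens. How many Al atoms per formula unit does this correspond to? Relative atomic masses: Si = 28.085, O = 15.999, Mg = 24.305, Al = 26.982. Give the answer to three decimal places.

MgO: 30.12/40.304 = 0.74732 mol → 0.74732 mol Mg, 0.74732 mol O.
Al2O3: 25.08/101.961 = 0.24598 mol → 0.49196 mol Al, 0.73794 mol O.
SiO2: 44.53/60.083 = 0.74114 mol → 0.74114 mol Si, 1.48228 mol O.
Total oxygen = 2.96754 mol. Normalization factor = 12/2.96754 = 4.04375.
Al per 12 O = 0.49196 × 4.04375 = 1.989.

1.989 Al apfu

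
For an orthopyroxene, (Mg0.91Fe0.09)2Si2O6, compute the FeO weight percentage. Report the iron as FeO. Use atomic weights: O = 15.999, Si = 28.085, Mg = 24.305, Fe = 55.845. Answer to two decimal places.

M((Mg0.91Fe0.09)2Si2O6) = 206.451 g/mol; M(FeO) = 71.844 g/mol.
Moles FeO per formula unit = 0.18 Fe ÷ 1 = 0.1800.
FeO fraction = (0.1800 × 71.844) / 206.451 = 12.932/206.451 = 0.0626.

6.26 wt%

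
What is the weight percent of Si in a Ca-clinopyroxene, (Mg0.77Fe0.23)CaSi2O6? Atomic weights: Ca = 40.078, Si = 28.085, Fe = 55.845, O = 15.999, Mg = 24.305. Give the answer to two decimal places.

25.10 mass %

Molar mass of (Mg0.77Fe0.23)CaSi2O6: 0.77·24.305 + 0.23·55.845 + 1·40.078 + 2·28.085 + 6·15.999 = 223.801 g/mol.
Mass of Si per formula unit: 2 × 28.085 = 56.170 g.
Weight fraction Si = 56.170 / 223.801 = 0.2510.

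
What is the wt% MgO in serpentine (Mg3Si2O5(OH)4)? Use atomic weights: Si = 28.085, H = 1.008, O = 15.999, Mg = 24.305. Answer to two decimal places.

43.63 wt%

Molar mass of Mg3Si2O5(OH)4 = 3×24.305 + 2×28.085 + 9×15.999 + 4×1.008 = 277.108 g/mol.
Each formula unit contains 3 Mg, equivalent to 3/1 = 3.0000 mol MgO.
M(MgO) = 1×24.305 + 1×15.999 = 40.304 g/mol.
Mass of MgO per formula unit = 3.0000 × 40.304 = 120.912 g.
MgO wt% = 120.912 / 277.108 × 100 = 43.63%.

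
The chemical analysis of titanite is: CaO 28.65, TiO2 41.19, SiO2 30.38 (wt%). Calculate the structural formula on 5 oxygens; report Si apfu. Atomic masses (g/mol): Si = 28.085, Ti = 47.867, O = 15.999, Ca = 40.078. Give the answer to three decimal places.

0.990 Si apfu

CaO (M=56.077): mol = 0.51090; Ca = 0.51090, O = 0.51090.
TiO2 (M=79.865): mol = 0.51575; Ti = 0.51575, O = 1.03150.
SiO2 (M=60.083): mol = 0.50563; Si = 0.50563, O = 1.01126.
ΣO = 2.55366; factor = 5/ΣO = 1.95797.
Si apfu = 0.50563 × 1.95797 = 0.990.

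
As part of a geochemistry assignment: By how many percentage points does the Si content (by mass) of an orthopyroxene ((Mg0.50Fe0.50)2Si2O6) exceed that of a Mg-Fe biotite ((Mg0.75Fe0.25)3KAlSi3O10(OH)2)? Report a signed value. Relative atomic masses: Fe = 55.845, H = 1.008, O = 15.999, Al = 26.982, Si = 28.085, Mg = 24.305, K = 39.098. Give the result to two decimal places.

First mineral: 56.170 g Si in 232.314 g formula = 24.18 wt% Si.
Second mineral: 84.255 g Si in 440.909 g formula = 19.11 wt% Si.
24.18% − 19.11% gives a difference of 5.07 percentage points.

5.07 percentage points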